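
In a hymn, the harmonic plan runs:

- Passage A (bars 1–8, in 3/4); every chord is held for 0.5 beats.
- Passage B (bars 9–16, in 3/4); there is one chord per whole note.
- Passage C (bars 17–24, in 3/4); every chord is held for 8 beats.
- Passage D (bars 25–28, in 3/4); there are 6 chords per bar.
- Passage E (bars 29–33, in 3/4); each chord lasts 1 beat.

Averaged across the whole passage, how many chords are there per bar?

A: 8 × 3 = 24 beats ÷ 0.5 = 48 chords.
B: 8 × 3 = 24 beats ÷ 4 = 6 chords.
C: 8 × 3 = 24 beats ÷ 8 = 3 chords.
D: 4 × 3 = 12 beats ÷ 0.5 = 24 chords.
E: 5 × 3 = 15 beats ÷ 1 = 15 chords.
Overall: 96 chords over 33 bars → 96/33 = 32/11 chords per bar.

32/11 chords per bar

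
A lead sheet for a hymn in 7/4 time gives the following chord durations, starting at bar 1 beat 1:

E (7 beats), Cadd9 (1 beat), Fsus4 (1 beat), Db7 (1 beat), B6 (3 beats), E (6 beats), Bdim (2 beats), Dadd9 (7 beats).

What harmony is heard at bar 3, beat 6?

Bdim

Beat 6 of bar 3 is beat (3−1)×7 + 6 = 20 overall.
Running totals: E ends at 7, Cadd9 ends at 8, Fsus4 ends at 9, Db7 ends at 10, B6 ends at 13, E ends at 19, Bdim ends at 21.
Beat 20 falls within Bdim.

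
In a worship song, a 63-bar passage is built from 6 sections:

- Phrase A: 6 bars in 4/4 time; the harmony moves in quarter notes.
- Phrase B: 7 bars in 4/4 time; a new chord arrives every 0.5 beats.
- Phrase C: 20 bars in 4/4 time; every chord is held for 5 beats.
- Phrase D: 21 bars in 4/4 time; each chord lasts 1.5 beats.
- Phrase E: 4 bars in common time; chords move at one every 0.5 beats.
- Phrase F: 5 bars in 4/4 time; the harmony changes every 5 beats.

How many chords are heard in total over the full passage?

188 chords

A has 24 beats and chords last 1 each, so 24 chords.
B has 28 beats and chords last 0.5 each, so 56 chords.
C has 80 beats and chords last 5 each, so 16 chords.
D has 84 beats and chords last 1.5 each, so 56 chords.
E has 16 beats and chords last 0.5 each, so 32 chords.
F has 20 beats and chords last 5 each, so 4 chords.
Total: 24 + 56 + 16 + 56 + 32 + 4 = 188.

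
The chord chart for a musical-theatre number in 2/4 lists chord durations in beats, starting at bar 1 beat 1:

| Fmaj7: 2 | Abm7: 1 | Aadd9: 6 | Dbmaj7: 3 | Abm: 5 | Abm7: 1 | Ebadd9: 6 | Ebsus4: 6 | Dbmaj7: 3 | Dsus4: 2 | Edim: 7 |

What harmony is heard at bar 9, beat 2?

Beat 2 of bar 9 is beat (9−1)×2 + 2 = 18 overall.
Running totals: Fmaj7 ends at 2, Abm7 ends at 3, Aadd9 ends at 9, Dbmaj7 ends at 12, Abm ends at 17, Abm7 ends at 18.
Beat 18 falls within Abm7.

Abm7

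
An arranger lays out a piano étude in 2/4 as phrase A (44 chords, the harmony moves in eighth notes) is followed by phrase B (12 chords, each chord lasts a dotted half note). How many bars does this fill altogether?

A: 44 × 0.5 = 22 beats = 11 bars.
B: 12 × 3 = 36 beats = 18 bars.
Total: 11 + 18 = 29 bars.

29 bars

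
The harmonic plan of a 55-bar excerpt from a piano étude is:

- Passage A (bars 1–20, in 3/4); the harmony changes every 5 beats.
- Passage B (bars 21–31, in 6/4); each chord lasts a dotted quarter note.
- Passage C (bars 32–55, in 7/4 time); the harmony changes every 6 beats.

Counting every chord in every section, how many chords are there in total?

A: 20 bars × 3 beats = 60 beats; 5 beats/chord → 12 chords.
B: 11 bars × 6 beats = 66 beats; 1.5 beats/chord → 44 chords.
C: 24 bars × 7 beats = 168 beats; 6 beats/chord → 28 chords.
Total: 12 + 44 + 28 = 84.

84 chords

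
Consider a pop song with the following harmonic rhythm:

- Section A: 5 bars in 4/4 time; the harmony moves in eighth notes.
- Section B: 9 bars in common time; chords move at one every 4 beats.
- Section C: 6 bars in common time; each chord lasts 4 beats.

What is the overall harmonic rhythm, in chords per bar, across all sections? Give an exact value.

A: 5 × 4 = 20 beats ÷ 0.5 = 40 chords.
B: 9 × 4 = 36 beats ÷ 4 = 9 chords.
C: 6 × 4 = 24 beats ÷ 4 = 6 chords.
Overall: 55 chords over 20 bars → 55/20 = 2.75 chords per bar.

2.75 chords per bar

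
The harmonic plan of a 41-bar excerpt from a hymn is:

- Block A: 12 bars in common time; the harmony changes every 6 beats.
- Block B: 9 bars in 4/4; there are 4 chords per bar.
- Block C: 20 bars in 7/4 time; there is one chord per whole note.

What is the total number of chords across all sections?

A: 12·4 = 48 beats, 48/6 = 8 chords.
B: 9·4 = 36 beats, 36/1 = 36 chords.
C: 20·7 = 140 beats, 140/4 = 35 chords.
Total: 8 + 36 + 35 = 79.

79 chords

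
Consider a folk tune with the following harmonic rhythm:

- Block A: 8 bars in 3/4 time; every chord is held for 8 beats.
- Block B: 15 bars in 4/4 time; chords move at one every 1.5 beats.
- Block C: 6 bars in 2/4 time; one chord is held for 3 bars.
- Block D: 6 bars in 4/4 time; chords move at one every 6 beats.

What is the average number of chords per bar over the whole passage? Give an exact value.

1.4 chords per bar

A: 8 × 3 = 24 beats ÷ 8 = 3 chords.
B: 15 × 4 = 60 beats ÷ 1.5 = 40 chords.
C: 6 × 2 = 12 beats ÷ 6 = 2 chords.
D: 6 × 4 = 24 beats ÷ 6 = 4 chords.
Overall: 49 chords over 35 bars → 49/35 = 1.4 chords per bar.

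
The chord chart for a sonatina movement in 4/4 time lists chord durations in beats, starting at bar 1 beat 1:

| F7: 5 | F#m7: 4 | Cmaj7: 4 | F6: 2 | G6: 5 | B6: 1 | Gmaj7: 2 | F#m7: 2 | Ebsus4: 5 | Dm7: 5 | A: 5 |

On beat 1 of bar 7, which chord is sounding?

F#m7

Beat 1 of bar 7 is beat (7−1)×4 + 1 = 25 overall.
Running totals: F7 ends at 5, F#m7 ends at 9, Cmaj7 ends at 13, F6 ends at 15, G6 ends at 20, B6 ends at 21, Gmaj7 ends at 23, F#m7 ends at 25.
Beat 25 falls within F#m7.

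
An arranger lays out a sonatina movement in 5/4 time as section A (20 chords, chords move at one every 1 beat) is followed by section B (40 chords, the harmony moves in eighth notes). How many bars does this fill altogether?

8 bars

A: 20 × 1 = 20 beats = 4 bars.
B: 40 × 0.5 = 20 beats = 4 bars.
Total: 4 + 4 = 8 bars.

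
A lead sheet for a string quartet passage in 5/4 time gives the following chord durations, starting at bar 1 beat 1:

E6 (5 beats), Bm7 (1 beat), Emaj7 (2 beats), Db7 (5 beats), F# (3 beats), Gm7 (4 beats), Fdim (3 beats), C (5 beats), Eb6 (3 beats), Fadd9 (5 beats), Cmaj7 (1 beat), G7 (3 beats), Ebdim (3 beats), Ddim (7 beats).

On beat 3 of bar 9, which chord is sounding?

Beat 3 of bar 9 is beat (9−1)×5 + 3 = 43 overall.
Running totals: E6 ends at 5, Bm7 ends at 6, Emaj7 ends at 8, Db7 ends at 13, F# ends at 16, Gm7 ends at 20, Fdim ends at 23, C ends at 28, Eb6 ends at 31, Fadd9 ends at 36, Cmaj7 ends at 37, G7 ends at 40, Ebdim ends at 43.
Beat 43 falls within Ebdim.

Ebdim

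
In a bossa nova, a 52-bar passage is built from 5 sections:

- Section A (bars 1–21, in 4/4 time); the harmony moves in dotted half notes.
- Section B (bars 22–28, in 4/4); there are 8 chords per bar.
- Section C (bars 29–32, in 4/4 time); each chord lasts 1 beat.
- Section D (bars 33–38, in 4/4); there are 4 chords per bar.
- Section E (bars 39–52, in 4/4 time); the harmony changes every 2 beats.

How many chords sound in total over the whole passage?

A: 21 bars × 4 beats = 84 beats; 3 beats/chord → 28 chords.
B: 7 bars × 4 beats = 28 beats; 0.5 beats/chord → 56 chords.
C: 4 bars × 4 beats = 16 beats; 1 beat/chord → 16 chords.
D: 6 bars × 4 beats = 24 beats; 1 beat/chord → 24 chords.
E: 14 bars × 4 beats = 56 beats; 2 beats/chord → 28 chords.
Total: 28 + 56 + 16 + 24 + 28 = 152.

152 chords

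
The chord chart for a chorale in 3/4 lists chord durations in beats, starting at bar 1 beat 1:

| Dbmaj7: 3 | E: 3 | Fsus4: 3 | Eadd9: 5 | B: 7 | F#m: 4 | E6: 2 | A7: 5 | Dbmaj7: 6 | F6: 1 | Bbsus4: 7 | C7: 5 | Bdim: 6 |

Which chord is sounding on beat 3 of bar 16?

C7

Beat 3 of bar 16 is beat (16−1)×3 + 3 = 48 overall.
Running totals: Dbmaj7 ends at 3, E ends at 6, Fsus4 ends at 9, Eadd9 ends at 14, B ends at 21, F#m ends at 25, E6 ends at 27, A7 ends at 32, Dbmaj7 ends at 38, F6 ends at 39, Bbsus4 ends at 46, C7 ends at 51.
Beat 48 falls within C7.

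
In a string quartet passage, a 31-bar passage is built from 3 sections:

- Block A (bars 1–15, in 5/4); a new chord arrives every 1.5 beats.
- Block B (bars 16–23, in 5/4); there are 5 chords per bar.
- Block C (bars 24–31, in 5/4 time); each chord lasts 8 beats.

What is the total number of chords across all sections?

95 chords

A: 15·5 = 75 beats, 75/1.5 = 50 chords.
B: 8·5 = 40 beats, 40/1 = 40 chords.
C: 8·5 = 40 beats, 40/8 = 5 chords.
Total: 50 + 40 + 5 = 95.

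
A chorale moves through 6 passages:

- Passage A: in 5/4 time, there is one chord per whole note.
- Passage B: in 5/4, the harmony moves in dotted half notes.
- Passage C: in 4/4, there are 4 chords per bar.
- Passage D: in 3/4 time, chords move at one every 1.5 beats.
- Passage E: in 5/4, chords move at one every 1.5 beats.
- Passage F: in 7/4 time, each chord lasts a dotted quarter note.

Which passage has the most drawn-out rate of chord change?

Passage A

A: 5/4 = 1.25 chords/bar.
B: 5/3 = 5/3 chords/bar.
C: 4/1 = 4 chords/bar.
D: 3/1.5 = 2 chords/bar.
E: 5/1.5 = 10/3 chords/bar.
F: 7/1.5 = 14/3 chords/bar.
Slowest is A at 1.25 chords/bar.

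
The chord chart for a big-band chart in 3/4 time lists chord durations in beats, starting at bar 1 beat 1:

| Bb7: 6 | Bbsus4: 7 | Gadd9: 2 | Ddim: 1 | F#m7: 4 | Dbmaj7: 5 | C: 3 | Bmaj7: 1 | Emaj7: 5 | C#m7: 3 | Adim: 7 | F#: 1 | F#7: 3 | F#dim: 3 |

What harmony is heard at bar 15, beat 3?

F#

Beat 3 of bar 15 is beat (15−1)×3 + 3 = 45 overall.
Running totals: Bb7 ends at 6, Bbsus4 ends at 13, Gadd9 ends at 15, Ddim ends at 16, F#m7 ends at 20, Dbmaj7 ends at 25, C ends at 28, Bmaj7 ends at 29, Emaj7 ends at 34, C#m7 ends at 37, Adim ends at 44, F# ends at 45.
Beat 45 falls within F#.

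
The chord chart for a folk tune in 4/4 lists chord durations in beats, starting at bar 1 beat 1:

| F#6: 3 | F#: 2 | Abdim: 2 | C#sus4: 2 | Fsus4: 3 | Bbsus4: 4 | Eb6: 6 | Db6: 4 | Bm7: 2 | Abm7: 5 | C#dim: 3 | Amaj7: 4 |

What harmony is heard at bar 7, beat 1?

Beat 1 of bar 7 is beat (7−1)×4 + 1 = 25 overall.
Running totals: F#6 ends at 3, F# ends at 5, Abdim ends at 7, C#sus4 ends at 9, Fsus4 ends at 12, Bbsus4 ends at 16, Eb6 ends at 22, Db6 ends at 26.
Beat 25 falls within Db6.

Db6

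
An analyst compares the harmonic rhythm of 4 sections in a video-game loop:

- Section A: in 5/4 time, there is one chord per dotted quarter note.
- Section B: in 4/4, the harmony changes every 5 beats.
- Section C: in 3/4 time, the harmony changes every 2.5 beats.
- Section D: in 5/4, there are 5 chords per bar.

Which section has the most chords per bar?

A: each chord is 1.5 beats in 5/4, so 10/3 per bar.
B: each chord is 5 beats in 4/4, so 0.8 per bar.
C: each chord is 2.5 beats in 3/4, so 1.2 per bar.
D: each chord is 1 beat in 5/4, so 5 per bar.
Fastest is D at 5 chords/bar.

Section D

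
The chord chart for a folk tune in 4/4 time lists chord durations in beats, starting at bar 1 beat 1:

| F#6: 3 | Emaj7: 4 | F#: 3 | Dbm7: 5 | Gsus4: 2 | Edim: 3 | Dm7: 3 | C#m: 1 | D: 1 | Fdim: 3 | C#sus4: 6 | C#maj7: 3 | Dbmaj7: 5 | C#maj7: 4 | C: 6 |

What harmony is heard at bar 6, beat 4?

Beat 4 of bar 6 is beat (6−1)×4 + 4 = 24 overall.
Running totals: F#6 ends at 3, Emaj7 ends at 7, F# ends at 10, Dbm7 ends at 15, Gsus4 ends at 17, Edim ends at 20, Dm7 ends at 23, C#m ends at 24.
Beat 24 falls within C#m.

C#m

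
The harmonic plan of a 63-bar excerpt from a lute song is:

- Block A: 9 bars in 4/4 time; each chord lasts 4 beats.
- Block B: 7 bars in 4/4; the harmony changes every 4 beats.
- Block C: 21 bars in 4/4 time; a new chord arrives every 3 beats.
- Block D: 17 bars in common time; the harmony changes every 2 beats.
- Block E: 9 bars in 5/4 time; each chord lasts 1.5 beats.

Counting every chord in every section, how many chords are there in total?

108 chords

A: 9 bars × 4 beats = 36 beats; 4 beats/chord → 9 chords.
B: 7 bars × 4 beats = 28 beats; 4 beats/chord → 7 chords.
C: 21 bars × 4 beats = 84 beats; 3 beats/chord → 28 chords.
D: 17 bars × 4 beats = 68 beats; 2 beats/chord → 34 chords.
E: 9 bars × 5 beats = 45 beats; 1.5 beats/chord → 30 chords.
Total: 9 + 7 + 28 + 34 + 30 = 108.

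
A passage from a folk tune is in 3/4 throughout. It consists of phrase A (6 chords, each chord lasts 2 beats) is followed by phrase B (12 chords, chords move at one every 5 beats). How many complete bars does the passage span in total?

24 bars

A: 6 × 2 = 12 beats = 4 bars.
B: 12 × 5 = 60 beats = 20 bars.
Total: 4 + 20 = 24 bars.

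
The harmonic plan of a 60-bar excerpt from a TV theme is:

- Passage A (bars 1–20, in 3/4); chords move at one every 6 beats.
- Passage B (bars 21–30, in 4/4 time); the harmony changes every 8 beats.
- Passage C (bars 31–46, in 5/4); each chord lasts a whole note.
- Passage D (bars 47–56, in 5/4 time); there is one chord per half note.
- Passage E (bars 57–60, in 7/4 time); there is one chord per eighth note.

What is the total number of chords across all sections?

A: 20·3 = 60 beats, 60/6 = 10 chords.
B: 10·4 = 40 beats, 40/8 = 5 chords.
C: 16·5 = 80 beats, 80/4 = 20 chords.
D: 10·5 = 50 beats, 50/2 = 25 chords.
E: 4·7 = 28 beats, 28/0.5 = 56 chords.
Total: 10 + 5 + 20 + 25 + 56 = 116.

116 chords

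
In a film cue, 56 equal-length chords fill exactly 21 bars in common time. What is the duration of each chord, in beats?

1.5 beats

21 bars × 4 beats/bar = 84 beats total.
84 beats ÷ 56 chords = 1.5 beats per chord.
(That is a dotted quarter note.)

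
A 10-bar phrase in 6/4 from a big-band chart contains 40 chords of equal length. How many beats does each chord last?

10 bars × 6 beats/bar = 60 beats total.
60 beats ÷ 40 chords = 1.5 beats per chord.
(That is a dotted quarter note.)

1.5 beats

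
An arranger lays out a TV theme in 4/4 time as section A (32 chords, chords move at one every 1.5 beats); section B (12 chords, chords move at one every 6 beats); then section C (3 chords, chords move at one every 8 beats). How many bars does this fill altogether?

36 bars

A: 32 × 1.5 = 48 beats = 12 bars.
B: 12 × 6 = 72 beats = 18 bars.
C: 3 × 8 = 24 beats = 6 bars.
Total: 12 + 18 + 6 = 36 bars.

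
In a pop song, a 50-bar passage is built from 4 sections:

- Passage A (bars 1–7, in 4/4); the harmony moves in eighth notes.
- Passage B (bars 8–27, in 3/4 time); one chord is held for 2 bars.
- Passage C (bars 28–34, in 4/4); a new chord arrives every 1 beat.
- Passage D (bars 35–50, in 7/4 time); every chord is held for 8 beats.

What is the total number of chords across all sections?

108 chords

A: 7 bars × 4 beats = 28 beats; 0.5 beats/chord → 56 chords.
B: 20 bars × 3 beats = 60 beats; 6 beats/chord → 10 chords.
C: 7 bars × 4 beats = 28 beats; 1 beat/chord → 28 chords.
D: 16 bars × 7 beats = 112 beats; 8 beats/chord → 14 chords.
Total: 56 + 10 + 28 + 14 = 108.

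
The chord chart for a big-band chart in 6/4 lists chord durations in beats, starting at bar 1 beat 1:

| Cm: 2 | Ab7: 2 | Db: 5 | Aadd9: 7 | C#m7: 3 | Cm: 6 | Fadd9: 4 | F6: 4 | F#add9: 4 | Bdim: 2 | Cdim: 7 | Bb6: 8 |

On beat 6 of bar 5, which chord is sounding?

F6

Beat 6 of bar 5 is beat (5−1)×6 + 6 = 30 overall.
Running totals: Cm ends at 2, Ab7 ends at 4, Db ends at 9, Aadd9 ends at 16, C#m7 ends at 19, Cm ends at 25, Fadd9 ends at 29, F6 ends at 33.
Beat 30 falls within F6.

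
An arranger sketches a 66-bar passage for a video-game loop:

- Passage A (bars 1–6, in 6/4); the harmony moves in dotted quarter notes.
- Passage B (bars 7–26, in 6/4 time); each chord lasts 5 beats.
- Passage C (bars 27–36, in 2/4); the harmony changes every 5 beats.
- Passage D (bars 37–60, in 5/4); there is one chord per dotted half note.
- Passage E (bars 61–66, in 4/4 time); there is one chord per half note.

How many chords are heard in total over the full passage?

104 chords

A: 6 bars × 6 beats = 36 beats; 1.5 beats/chord → 24 chords.
B: 20 bars × 6 beats = 120 beats; 5 beats/chord → 24 chords.
C: 10 bars × 2 beats = 20 beats; 5 beats/chord → 4 chords.
D: 24 bars × 5 beats = 120 beats; 3 beats/chord → 40 chords.
E: 6 bars × 4 beats = 24 beats; 2 beats/chord → 12 chords.
Total: 24 + 24 + 4 + 40 + 12 = 104.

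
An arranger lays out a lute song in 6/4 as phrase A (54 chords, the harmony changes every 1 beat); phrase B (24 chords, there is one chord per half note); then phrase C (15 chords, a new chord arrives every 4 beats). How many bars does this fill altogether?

27 bars

A: 54 × 1 = 54 beats = 9 bars.
B: 24 × 2 = 48 beats = 8 bars.
C: 15 × 4 = 60 beats = 10 bars.
Total: 9 + 8 + 10 = 27 bars.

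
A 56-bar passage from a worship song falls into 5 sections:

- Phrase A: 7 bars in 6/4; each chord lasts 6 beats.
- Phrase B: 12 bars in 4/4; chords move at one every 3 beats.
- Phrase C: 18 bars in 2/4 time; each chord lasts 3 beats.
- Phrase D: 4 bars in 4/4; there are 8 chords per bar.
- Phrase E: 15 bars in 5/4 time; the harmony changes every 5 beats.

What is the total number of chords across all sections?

A has 42 beats and chords last 6 each, so 7 chords.
B has 48 beats and chords last 3 each, so 16 chords.
C has 36 beats and chords last 3 each, so 12 chords.
D has 16 beats and chords last 0.5 each, so 32 chords.
E has 75 beats and chords last 5 each, so 15 chords.
Total: 7 + 16 + 12 + 32 + 15 = 82.

82 chords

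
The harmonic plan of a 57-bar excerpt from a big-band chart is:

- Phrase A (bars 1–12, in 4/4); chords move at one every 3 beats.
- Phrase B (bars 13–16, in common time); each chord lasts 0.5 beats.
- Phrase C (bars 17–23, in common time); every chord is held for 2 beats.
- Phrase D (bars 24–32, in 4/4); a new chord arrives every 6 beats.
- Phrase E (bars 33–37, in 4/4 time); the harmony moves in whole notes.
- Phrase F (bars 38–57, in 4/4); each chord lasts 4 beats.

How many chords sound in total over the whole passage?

93 chords

A has 48 beats and chords last 3 each, so 16 chords.
B has 16 beats and chords last 0.5 each, so 32 chords.
C has 28 beats and chords last 2 each, so 14 chords.
D has 36 beats and chords last 6 each, so 6 chords.
E has 20 beats and chords last 4 each, so 5 chords.
F has 80 beats and chords last 4 each, so 20 chords.
Total: 16 + 32 + 14 + 6 + 5 + 20 = 93.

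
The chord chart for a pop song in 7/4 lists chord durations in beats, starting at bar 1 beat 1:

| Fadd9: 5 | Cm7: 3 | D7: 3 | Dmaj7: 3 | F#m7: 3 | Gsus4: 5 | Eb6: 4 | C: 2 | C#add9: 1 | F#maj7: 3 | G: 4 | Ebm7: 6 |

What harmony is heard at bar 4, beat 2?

Eb6

Beat 2 of bar 4 is beat (4−1)×7 + 2 = 23 overall.
Running totals: Fadd9 ends at 5, Cm7 ends at 8, D7 ends at 11, Dmaj7 ends at 14, F#m7 ends at 17, Gsus4 ends at 22, Eb6 ends at 26.
Beat 23 falls within Eb6.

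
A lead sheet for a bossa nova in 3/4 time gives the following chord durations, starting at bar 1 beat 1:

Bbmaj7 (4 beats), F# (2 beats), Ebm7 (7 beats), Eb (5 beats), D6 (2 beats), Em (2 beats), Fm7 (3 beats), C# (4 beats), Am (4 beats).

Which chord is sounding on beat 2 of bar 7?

D6

Beat 2 of bar 7 is beat (7−1)×3 + 2 = 20 overall.
Running totals: Bbmaj7 ends at 4, F# ends at 6, Ebm7 ends at 13, Eb ends at 18, D6 ends at 20.
Beat 20 falls within D6.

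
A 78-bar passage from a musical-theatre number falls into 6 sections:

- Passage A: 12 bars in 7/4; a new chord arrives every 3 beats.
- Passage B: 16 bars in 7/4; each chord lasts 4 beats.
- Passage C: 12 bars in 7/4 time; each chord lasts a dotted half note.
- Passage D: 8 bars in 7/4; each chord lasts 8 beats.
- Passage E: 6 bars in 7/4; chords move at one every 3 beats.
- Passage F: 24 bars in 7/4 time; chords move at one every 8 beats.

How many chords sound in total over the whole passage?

126 chords

A has 84 beats and chords last 3 each, so 28 chords.
B has 112 beats and chords last 4 each, so 28 chords.
C has 84 beats and chords last 3 each, so 28 chords.
D has 56 beats and chords last 8 each, so 7 chords.
E has 42 beats and chords last 3 each, so 14 chords.
F has 168 beats and chords last 8 each, so 21 chords.
Total: 28 + 28 + 28 + 7 + 14 + 21 = 126.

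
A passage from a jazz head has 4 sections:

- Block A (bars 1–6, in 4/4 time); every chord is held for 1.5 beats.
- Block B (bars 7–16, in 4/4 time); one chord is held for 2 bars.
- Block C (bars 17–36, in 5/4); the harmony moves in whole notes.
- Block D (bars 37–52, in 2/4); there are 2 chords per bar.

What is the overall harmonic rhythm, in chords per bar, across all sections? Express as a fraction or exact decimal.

A: 6 bars of 4 beats is 24 beats; at 1.5 beats each that's 16 chords.
B: 10 bars of 4 beats is 40 beats; at 8 beats each that's 5 chords.
C: 20 bars of 5 beats is 100 beats; at 4 beats each that's 25 chords.
D: 16 bars of 2 beats is 32 beats; at 1 beat each that's 32 chords.
Overall: 78 chords over 52 bars → 78/52 = 1.5 chords per bar.

1.5 chords per bar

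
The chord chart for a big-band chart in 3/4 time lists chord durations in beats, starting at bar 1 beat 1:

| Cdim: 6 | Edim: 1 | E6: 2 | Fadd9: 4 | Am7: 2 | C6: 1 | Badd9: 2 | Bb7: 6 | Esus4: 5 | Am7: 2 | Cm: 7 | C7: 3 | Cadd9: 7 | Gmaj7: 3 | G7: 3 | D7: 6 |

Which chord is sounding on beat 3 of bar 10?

Beat 3 of bar 10 is beat (10−1)×3 + 3 = 30 overall.
Running totals: Cdim ends at 6, Edim ends at 7, E6 ends at 9, Fadd9 ends at 13, Am7 ends at 15, C6 ends at 16, Badd9 ends at 18, Bb7 ends at 24, Esus4 ends at 29, Am7 ends at 31.
Beat 30 falls within Am7.

Am7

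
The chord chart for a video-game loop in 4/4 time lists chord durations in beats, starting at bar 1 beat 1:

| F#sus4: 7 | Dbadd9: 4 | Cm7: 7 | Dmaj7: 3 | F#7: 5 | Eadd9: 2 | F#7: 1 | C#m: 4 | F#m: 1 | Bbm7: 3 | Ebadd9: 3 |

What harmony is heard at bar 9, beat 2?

Beat 2 of bar 9 is beat (9−1)×4 + 2 = 34 overall.
Running totals: F#sus4 ends at 7, Dbadd9 ends at 11, Cm7 ends at 18, Dmaj7 ends at 21, F#7 ends at 26, Eadd9 ends at 28, F#7 ends at 29, C#m ends at 33, F#m ends at 34.
Beat 34 falls within F#m.

F#m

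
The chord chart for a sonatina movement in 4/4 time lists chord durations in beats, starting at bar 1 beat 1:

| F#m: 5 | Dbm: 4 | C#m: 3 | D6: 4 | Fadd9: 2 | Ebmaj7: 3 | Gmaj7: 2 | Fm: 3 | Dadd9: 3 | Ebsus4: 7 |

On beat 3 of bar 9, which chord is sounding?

Ebsus4

Beat 3 of bar 9 is beat (9−1)×4 + 3 = 35 overall.
Running totals: F#m ends at 5, Dbm ends at 9, C#m ends at 12, D6 ends at 16, Fadd9 ends at 18, Ebmaj7 ends at 21, Gmaj7 ends at 23, Fm ends at 26, Dadd9 ends at 29, Ebsus4 ends at 36.
Beat 35 falls within Ebsus4.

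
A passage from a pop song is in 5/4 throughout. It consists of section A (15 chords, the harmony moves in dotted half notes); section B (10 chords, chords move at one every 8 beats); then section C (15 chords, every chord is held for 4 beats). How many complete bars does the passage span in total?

A: 15 × 3 = 45 beats = 9 bars.
B: 10 × 8 = 80 beats = 16 bars.
C: 15 × 4 = 60 beats = 12 bars.
Total: 9 + 16 + 12 = 37 bars.

37 bars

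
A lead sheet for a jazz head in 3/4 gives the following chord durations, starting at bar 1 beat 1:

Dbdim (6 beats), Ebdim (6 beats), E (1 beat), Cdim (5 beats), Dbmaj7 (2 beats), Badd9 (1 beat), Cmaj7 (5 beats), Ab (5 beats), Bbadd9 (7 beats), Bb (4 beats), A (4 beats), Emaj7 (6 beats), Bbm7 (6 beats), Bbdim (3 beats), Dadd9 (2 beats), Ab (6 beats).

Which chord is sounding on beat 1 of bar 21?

Beat 1 of bar 21 is beat (21−1)×3 + 1 = 61 overall.
Running totals: Dbdim ends at 6, Ebdim ends at 12, E ends at 13, Cdim ends at 18, Dbmaj7 ends at 20, Badd9 ends at 21, Cmaj7 ends at 26, Ab ends at 31, Bbadd9 ends at 38, Bb ends at 42, A ends at 46, Emaj7 ends at 52, Bbm7 ends at 58, Bbdim ends at 61.
Beat 61 falls within Bbdim.

Bbdim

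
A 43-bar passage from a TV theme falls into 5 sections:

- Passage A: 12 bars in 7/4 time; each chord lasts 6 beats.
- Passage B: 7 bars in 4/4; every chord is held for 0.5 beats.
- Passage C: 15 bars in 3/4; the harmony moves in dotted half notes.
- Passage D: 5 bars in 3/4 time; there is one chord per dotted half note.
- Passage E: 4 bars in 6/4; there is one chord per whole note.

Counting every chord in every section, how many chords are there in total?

A: 12 bars × 7 beats = 84 beats; 6 beats/chord → 14 chords.
B: 7 bars × 4 beats = 28 beats; 0.5 beats/chord → 56 chords.
C: 15 bars × 3 beats = 45 beats; 3 beats/chord → 15 chords.
D: 5 bars × 3 beats = 15 beats; 3 beats/chord → 5 chords.
E: 4 bars × 6 beats = 24 beats; 4 beats/chord → 6 chords.
Total: 14 + 56 + 15 + 5 + 6 = 96.

96 chords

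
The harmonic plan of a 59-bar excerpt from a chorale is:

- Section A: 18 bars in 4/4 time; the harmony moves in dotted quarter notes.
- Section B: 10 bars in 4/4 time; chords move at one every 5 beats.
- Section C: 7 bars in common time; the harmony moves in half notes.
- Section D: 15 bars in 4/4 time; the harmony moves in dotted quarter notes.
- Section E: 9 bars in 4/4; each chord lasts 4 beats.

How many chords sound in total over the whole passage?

119 chords

A: 18 bars × 4 beats = 72 beats; 1.5 beats/chord → 48 chords.
B: 10 bars × 4 beats = 40 beats; 5 beats/chord → 8 chords.
C: 7 bars × 4 beats = 28 beats; 2 beats/chord → 14 chords.
D: 15 bars × 4 beats = 60 beats; 1.5 beats/chord → 40 chords.
E: 9 bars × 4 beats = 36 beats; 4 beats/chord → 9 chords.
Total: 48 + 8 + 14 + 40 + 9 = 119.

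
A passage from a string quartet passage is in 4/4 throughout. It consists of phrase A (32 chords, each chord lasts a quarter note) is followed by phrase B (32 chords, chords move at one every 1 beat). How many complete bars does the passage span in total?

A: 32 × 1 = 32 beats = 8 bars.
B: 32 × 1 = 32 beats = 8 bars.
Total: 8 + 8 = 16 bars.

16 bars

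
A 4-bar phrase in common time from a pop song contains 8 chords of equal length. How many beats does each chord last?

4 bars × 4 beats/bar = 16 beats total.
16 beats ÷ 8 chords = 2 beats per chord.
(That is a half note.)

2 beats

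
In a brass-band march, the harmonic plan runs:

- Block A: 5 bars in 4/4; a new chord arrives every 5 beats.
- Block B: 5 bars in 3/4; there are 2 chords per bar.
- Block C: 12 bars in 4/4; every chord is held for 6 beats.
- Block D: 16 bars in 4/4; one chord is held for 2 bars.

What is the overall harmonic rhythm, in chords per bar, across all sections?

A: 5 bars of 4 beats is 20 beats; at 5 beats each that's 4 chords.
B: 5 bars of 3 beats is 15 beats; at 1.5 beats each that's 10 chords.
C: 12 bars of 4 beats is 48 beats; at 6 beats each that's 8 chords.
D: 16 bars of 4 beats is 64 beats; at 8 beats each that's 8 chords.
Overall: 30 chords over 38 bars → 30/38 = 15/19 chords per bar.

15/19 chords per bar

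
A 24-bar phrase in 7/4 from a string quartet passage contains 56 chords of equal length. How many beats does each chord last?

24 bars × 7 beats/bar = 168 beats total.
168 beats ÷ 56 chords = 3 beats per chord.
(That is a dotted half note.)

3 beats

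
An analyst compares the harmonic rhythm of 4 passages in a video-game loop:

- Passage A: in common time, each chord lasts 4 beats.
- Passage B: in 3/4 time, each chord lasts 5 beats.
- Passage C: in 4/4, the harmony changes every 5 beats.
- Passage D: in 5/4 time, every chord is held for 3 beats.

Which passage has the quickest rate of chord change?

Passage D

A: 4/4 = 1 chord/bar.
B: 3/5 = 0.6 chords/bar.
C: 4/5 = 0.8 chords/bar.
D: 5/3 = 5/3 chords/bar.
Fastest is D at 5/3 chords/bar.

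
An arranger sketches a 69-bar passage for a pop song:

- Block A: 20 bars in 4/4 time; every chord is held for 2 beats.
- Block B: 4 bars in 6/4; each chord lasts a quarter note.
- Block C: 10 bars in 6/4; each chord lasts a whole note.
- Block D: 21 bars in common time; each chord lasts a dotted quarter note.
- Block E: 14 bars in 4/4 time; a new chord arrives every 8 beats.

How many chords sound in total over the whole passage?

A: 20·4 = 80 beats, 80/2 = 40 chords.
B: 4·6 = 24 beats, 24/1 = 24 chords.
C: 10·6 = 60 beats, 60/4 = 15 chords.
D: 21·4 = 84 beats, 84/1.5 = 56 chords.
E: 14·4 = 56 beats, 56/8 = 7 chords.
Total: 40 + 24 + 15 + 56 + 7 = 142.

142 chords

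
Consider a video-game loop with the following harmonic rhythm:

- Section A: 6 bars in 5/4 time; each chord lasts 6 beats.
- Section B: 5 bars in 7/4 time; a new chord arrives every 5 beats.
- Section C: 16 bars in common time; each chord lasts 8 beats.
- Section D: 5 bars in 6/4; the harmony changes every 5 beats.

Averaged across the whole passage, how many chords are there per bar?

A: 6 bars of 5 beats is 30 beats; at 6 beats each that's 5 chords.
B: 5 bars of 7 beats is 35 beats; at 5 beats each that's 7 chords.
C: 16 bars of 4 beats is 64 beats; at 8 beats each that's 8 chords.
D: 5 bars of 6 beats is 30 beats; at 5 beats each that's 6 chords.
Overall: 26 chords over 32 bars → 26/32 = 13/16 chords per bar.

13/16 chords per bar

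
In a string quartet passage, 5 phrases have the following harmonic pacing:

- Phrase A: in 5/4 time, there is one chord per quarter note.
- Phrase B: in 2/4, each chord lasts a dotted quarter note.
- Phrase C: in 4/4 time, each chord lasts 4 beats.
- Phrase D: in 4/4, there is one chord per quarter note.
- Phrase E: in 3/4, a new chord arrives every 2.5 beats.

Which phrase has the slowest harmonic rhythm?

A: 5 beats/bar ÷ 1 beat/chord = 5 chords/bar.
B: 2 beats/bar ÷ 1.5 beats/chord = 4/3 chords/bar.
C: 4 beats/bar ÷ 4 beats/chord = 1 chord/bar.
D: 4 beats/bar ÷ 1 beat/chord = 4 chords/bar.
E: 3 beats/bar ÷ 2.5 beats/chord = 1.2 chords/bar.
Slowest is C at 1 chords/bar.

Phrase C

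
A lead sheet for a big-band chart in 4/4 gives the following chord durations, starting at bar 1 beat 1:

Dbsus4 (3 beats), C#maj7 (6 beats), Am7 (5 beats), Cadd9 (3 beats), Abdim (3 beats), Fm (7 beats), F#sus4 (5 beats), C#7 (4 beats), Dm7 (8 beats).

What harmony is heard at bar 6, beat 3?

Beat 3 of bar 6 is beat (6−1)×4 + 3 = 23 overall.
Running totals: Dbsus4 ends at 3, C#maj7 ends at 9, Am7 ends at 14, Cadd9 ends at 17, Abdim ends at 20, Fm ends at 27.
Beat 23 falls within Fm.

Fm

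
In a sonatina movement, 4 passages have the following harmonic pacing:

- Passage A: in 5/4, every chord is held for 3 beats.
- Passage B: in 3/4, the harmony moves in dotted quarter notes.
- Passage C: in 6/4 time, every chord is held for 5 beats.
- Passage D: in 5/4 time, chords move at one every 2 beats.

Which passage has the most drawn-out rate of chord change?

A: 5/3 = 5/3 chords/bar.
B: 3/1.5 = 2 chords/bar.
C: 6/5 = 1.2 chords/bar.
D: 5/2 = 2.5 chords/bar.
Slowest is C at 1.2 chords/bar.

Passage C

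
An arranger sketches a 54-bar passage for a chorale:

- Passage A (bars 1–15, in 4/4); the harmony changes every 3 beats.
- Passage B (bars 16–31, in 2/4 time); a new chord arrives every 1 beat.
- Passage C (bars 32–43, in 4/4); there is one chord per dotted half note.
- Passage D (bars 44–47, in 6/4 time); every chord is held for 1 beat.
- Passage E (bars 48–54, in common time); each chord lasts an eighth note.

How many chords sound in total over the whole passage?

148 chords

A: 15·4 = 60 beats, 60/3 = 20 chords.
B: 16·2 = 32 beats, 32/1 = 32 chords.
C: 12·4 = 48 beats, 48/3 = 16 chords.
D: 4·6 = 24 beats, 24/1 = 24 chords.
E: 7·4 = 28 beats, 28/0.5 = 56 chords.
Total: 20 + 32 + 16 + 24 + 56 = 148.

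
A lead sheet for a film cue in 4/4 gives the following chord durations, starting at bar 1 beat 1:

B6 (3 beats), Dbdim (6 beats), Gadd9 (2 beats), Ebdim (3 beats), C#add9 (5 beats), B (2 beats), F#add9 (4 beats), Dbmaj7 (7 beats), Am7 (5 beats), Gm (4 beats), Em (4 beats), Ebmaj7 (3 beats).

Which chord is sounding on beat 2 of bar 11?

Em

Beat 2 of bar 11 is beat (11−1)×4 + 2 = 42 overall.
Running totals: B6 ends at 3, Dbdim ends at 9, Gadd9 ends at 11, Ebdim ends at 14, C#add9 ends at 19, B ends at 21, F#add9 ends at 25, Dbmaj7 ends at 32, Am7 ends at 37, Gm ends at 41, Em ends at 45.
Beat 42 falls within Em.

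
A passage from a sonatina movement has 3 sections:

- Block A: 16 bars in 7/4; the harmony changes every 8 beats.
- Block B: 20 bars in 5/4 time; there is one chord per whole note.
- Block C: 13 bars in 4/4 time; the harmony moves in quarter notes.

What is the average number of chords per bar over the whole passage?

13/7 chords per bar

A: 16 bars of 7 beats is 112 beats; at 8 beats each that's 14 chords.
B: 20 bars of 5 beats is 100 beats; at 4 beats each that's 25 chords.
C: 13 bars of 4 beats is 52 beats; at 1 beat each that's 52 chords.
Overall: 91 chords over 49 bars → 91/49 = 13/7 chords per bar.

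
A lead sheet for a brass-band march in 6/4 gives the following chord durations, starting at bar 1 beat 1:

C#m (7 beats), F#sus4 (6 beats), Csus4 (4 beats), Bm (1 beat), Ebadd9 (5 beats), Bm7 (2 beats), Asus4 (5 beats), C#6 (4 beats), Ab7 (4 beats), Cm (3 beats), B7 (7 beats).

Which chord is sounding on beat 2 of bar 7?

Beat 2 of bar 7 is beat (7−1)×6 + 2 = 38 overall.
Running totals: C#m ends at 7, F#sus4 ends at 13, Csus4 ends at 17, Bm ends at 18, Ebadd9 ends at 23, Bm7 ends at 25, Asus4 ends at 30, C#6 ends at 34, Ab7 ends at 38.
Beat 38 falls within Ab7.

Ab7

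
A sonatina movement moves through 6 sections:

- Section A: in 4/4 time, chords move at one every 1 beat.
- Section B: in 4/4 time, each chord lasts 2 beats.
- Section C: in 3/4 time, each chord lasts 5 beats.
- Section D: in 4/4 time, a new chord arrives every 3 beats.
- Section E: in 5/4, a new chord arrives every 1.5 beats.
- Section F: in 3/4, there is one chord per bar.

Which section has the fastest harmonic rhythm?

A: each chord is 1 beat in 4/4, so 4 per bar.
B: each chord is 2 beats in 4/4, so 2 per bar.
C: each chord is 5 beats in 3/4, so 0.6 per bar.
D: each chord is 3 beats in 4/4, so 4/3 per bar.
E: each chord is 1.5 beats in 5/4, so 10/3 per bar.
F: each chord is 3 beats in 3/4, so 1 per bar.
Fastest is A at 4 chords/bar.

Section A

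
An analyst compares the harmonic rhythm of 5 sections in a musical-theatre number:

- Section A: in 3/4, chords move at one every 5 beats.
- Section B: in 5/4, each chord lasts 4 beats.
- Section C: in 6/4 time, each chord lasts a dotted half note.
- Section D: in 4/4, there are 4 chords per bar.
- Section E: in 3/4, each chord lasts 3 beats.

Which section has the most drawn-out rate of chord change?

A: each chord is 5 beats in 3/4, so 0.6 per bar.
B: each chord is 4 beats in 5/4, so 1.25 per bar.
C: each chord is 3 beats in 6/4, so 2 per bar.
D: each chord is 1 beat in 4/4, so 4 per bar.
E: each chord is 3 beats in 3/4, so 1 per bar.
Slowest is A at 0.6 chords/bar.

Section A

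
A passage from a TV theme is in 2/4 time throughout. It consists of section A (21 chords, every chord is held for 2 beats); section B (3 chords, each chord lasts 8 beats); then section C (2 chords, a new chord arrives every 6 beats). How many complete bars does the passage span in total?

A: 21 × 2 = 42 beats = 21 bars.
B: 3 × 8 = 24 beats = 12 bars.
C: 2 × 6 = 12 beats = 6 bars.
Total: 21 + 12 + 6 = 39 bars.

39 bars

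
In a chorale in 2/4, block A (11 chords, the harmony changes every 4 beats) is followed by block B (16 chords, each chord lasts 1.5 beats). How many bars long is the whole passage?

A: 11 × 4 = 44 beats = 22 bars.
B: 16 × 1.5 = 24 beats = 12 bars.
Total: 22 + 12 = 34 bars.

34 bars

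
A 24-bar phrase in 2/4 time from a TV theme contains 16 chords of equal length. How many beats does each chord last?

3 beats

24 bars × 2 beats/bar = 48 beats total.
48 beats ÷ 16 chords = 3 beats per chord.
(That is a dotted half note.)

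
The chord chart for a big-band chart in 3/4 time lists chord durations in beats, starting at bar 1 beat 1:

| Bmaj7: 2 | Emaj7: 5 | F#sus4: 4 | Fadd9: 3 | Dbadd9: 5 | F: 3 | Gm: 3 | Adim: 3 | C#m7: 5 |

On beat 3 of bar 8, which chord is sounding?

Gm

Beat 3 of bar 8 is beat (8−1)×3 + 3 = 24 overall.
Running totals: Bmaj7 ends at 2, Emaj7 ends at 7, F#sus4 ends at 11, Fadd9 ends at 14, Dbadd9 ends at 19, F ends at 22, Gm ends at 25.
Beat 24 falls within Gm.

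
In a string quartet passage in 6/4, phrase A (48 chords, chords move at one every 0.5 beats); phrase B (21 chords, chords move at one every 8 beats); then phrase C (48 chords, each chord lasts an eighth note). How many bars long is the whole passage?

36 bars

A: 48 × 0.5 = 24 beats = 4 bars.
B: 21 × 8 = 168 beats = 28 bars.
C: 48 × 0.5 = 24 beats = 4 bars.
Total: 4 + 28 + 4 = 36 bars.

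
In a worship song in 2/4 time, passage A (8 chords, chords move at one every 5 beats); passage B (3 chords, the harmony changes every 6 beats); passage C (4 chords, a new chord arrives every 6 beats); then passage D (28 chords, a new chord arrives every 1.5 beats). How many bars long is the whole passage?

62 bars

A: 8 × 5 = 40 beats = 20 bars.
B: 3 × 6 = 18 beats = 9 bars.
C: 4 × 6 = 24 beats = 12 bars.
D: 28 × 1.5 = 42 beats = 21 bars.
Total: 20 + 9 + 12 + 21 = 62 bars.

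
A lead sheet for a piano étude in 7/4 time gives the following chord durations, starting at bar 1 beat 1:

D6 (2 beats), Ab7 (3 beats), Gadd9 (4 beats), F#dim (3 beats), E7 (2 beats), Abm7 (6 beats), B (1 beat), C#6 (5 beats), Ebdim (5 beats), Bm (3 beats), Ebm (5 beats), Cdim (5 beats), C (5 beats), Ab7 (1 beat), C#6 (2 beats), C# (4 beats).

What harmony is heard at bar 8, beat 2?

C#6

Beat 2 of bar 8 is beat (8−1)×7 + 2 = 51 overall.
Running totals: D6 ends at 2, Ab7 ends at 5, Gadd9 ends at 9, F#dim ends at 12, E7 ends at 14, Abm7 ends at 20, B ends at 21, C#6 ends at 26, Ebdim ends at 31, Bm ends at 34, Ebm ends at 39, Cdim ends at 44, C ends at 49, Ab7 ends at 50, C#6 ends at 52.
Beat 51 falls within C#6.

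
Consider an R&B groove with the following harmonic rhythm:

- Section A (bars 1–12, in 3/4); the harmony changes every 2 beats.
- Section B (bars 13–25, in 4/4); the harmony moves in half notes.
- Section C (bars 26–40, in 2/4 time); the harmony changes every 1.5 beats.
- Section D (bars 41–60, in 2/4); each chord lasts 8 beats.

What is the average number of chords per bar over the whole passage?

A: 12 bars of 3 beats is 36 beats; at 2 beats each that's 18 chords.
B: 13 bars of 4 beats is 52 beats; at 2 beats each that's 26 chords.
C: 15 bars of 2 beats is 30 beats; at 1.5 beats each that's 20 chords.
D: 20 bars of 2 beats is 40 beats; at 8 beats each that's 5 chords.
Overall: 69 chords over 60 bars → 69/60 = 1.15 chords per bar.

1.15 chords per bar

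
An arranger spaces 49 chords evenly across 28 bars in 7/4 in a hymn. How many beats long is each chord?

28 bars × 7 beats/bar = 196 beats total.
196 beats ÷ 49 chords = 4 beats per chord.
(That is a whole note.)

4 beats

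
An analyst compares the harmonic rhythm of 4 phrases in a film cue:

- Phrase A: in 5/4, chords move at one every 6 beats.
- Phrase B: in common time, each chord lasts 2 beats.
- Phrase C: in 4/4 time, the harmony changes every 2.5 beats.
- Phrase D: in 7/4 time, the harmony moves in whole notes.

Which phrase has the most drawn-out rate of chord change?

A: 5 beats/bar ÷ 6 beats/chord = 5/6 chords/bar.
B: 4 beats/bar ÷ 2 beats/chord = 2 chords/bar.
C: 4 beats/bar ÷ 2.5 beats/chord = 1.6 chords/bar.
D: 7 beats/bar ÷ 4 beats/chord = 1.75 chords/bar.
Slowest is A at 5/6 chords/bar.

Phrase A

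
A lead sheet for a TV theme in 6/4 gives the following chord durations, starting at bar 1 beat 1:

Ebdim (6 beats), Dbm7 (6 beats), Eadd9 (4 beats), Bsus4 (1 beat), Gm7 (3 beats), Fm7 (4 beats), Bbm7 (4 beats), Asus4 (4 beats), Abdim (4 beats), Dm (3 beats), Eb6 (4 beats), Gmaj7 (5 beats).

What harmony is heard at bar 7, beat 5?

Eb6

Beat 5 of bar 7 is beat (7−1)×6 + 5 = 41 overall.
Running totals: Ebdim ends at 6, Dbm7 ends at 12, Eadd9 ends at 16, Bsus4 ends at 17, Gm7 ends at 20, Fm7 ends at 24, Bbm7 ends at 28, Asus4 ends at 32, Abdim ends at 36, Dm ends at 39, Eb6 ends at 43.
Beat 41 falls within Eb6.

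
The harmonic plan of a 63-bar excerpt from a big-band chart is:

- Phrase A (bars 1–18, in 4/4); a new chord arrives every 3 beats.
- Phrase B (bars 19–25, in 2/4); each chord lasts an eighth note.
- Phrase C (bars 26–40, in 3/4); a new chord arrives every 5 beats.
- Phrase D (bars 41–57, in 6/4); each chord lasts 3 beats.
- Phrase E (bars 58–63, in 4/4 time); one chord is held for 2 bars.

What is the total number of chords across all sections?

A: 18·4 = 72 beats, 72/3 = 24 chords.
B: 7·2 = 14 beats, 14/0.5 = 28 chords.
C: 15·3 = 45 beats, 45/5 = 9 chords.
D: 17·6 = 102 beats, 102/3 = 34 chords.
E: 6·4 = 24 beats, 24/8 = 3 chords.
Total: 24 + 28 + 9 + 34 + 3 = 98.

98 chords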